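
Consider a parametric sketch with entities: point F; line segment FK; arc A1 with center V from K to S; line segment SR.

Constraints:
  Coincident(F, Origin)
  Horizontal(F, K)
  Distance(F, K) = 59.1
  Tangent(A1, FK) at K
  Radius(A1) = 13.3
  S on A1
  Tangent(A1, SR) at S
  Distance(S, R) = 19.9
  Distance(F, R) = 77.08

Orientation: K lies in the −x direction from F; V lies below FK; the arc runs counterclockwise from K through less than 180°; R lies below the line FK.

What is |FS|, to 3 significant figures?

73.9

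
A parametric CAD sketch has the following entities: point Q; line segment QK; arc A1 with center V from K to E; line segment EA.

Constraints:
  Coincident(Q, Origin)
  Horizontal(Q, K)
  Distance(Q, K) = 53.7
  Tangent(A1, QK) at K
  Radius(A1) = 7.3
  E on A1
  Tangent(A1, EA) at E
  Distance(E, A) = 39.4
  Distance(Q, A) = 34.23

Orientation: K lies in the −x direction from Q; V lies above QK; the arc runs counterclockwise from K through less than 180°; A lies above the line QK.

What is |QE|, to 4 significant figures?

48.87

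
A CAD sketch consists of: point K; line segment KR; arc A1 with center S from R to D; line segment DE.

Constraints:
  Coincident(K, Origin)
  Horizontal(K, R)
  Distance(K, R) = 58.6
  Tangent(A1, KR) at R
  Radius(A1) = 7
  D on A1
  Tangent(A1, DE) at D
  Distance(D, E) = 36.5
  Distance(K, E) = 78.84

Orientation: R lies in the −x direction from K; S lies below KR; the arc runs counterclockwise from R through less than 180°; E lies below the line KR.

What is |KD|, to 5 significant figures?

65.969

Checks: |KR| = 58.60 ✓; |SD| = 7.000 ✓; ∠(SD, DE) = 90.00° ✓; |DE| = 36.50 ✓; |KE| = 78.84 ✓.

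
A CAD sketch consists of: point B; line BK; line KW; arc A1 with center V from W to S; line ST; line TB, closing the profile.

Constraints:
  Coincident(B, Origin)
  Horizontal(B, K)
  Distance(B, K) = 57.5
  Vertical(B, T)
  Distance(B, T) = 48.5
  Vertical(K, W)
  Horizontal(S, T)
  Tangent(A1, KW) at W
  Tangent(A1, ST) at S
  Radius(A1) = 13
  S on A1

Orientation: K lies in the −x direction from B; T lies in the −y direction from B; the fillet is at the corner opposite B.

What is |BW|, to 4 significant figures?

67.58

B is at the origin; BK is horizontal with |BK| = 57.5 and K on the −x side, so K = (-57.50, 0.000). B and T share the same x with |BT| = 48.5 and T on the −y side, so T = (0.000, -48.50). The virtual corner opposite B is at (-57.50, -48.50). A1 meets KW tangentially, so VW is at right angles to KW and tangency of A1 to ST means the radius VS is perpendicular to ST, with radius 13.0, so the center V sits 13.0 in from both sides at V = (-44.50, -35.50). That places the tangent points at W = (-57.50, -35.50) on KW and S = (-44.50, -48.50) on ST. Then |BW| = |W − B| = 67.58.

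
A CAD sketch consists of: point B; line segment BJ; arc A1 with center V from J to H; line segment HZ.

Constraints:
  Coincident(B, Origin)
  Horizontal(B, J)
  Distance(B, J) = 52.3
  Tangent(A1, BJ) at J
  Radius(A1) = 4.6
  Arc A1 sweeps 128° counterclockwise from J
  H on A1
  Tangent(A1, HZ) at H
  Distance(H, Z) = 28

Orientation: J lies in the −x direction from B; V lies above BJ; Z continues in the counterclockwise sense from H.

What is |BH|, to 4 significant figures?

49.24

B is at the origin; BJ is horizontal with |BJ| = 52.3 and J on the −x side, so J = (-52.30, 0.000). Tangency of A1 to BJ means the radius VJ is perpendicular to BJ, so V = J + (0, 4.6) = (-52.30, 4.600). On A1, J sits at bearing -90° from V; a 128° counterclockwise sweep puts H at bearing 38°, so H = V + 4.6·(cos 38°, sin 38°) = (-48.68, 7.432). Then |BH| = |H − B| = 49.24.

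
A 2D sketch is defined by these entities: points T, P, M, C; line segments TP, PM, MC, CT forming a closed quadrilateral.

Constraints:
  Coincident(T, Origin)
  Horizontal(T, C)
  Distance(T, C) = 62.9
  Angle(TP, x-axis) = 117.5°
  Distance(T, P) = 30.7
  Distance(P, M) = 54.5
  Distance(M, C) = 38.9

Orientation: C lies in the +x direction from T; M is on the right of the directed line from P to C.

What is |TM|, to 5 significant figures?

27.374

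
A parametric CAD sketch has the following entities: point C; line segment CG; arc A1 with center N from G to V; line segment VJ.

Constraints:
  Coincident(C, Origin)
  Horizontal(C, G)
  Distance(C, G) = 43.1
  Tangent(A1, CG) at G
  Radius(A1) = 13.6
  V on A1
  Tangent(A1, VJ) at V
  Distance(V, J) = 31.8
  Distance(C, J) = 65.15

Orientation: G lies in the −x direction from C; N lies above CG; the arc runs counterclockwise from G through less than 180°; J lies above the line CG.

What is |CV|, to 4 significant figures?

36.23

Checks: |NV| = 13.60 ✓; ∠(NV, VJ) = 90.00° ✓; |VJ| = 31.80 ✓; |CJ| = 65.15 ✓.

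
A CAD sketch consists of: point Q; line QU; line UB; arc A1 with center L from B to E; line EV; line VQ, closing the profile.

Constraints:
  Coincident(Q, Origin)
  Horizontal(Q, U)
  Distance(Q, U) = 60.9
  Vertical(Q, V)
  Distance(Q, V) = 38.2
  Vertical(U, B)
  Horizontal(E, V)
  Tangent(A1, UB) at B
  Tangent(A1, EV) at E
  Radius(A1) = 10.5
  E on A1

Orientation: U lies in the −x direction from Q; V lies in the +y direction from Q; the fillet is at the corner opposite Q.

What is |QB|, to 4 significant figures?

66.90

The virtual corner opposite Q is at (-60.90, 38.20). Tangency of A1 to UB means the radius LB is perpendicular to UB and the tangent condition forces LE to be normal to EV, with radius 10.5, so the center L sits 10.5 in from both sides at L = (-50.40, 27.70). That places the tangent points at B = (-60.90, 27.70) on UB and E = (-50.40, 38.20) on EV. Then |QB| = |B − Q| = 66.90.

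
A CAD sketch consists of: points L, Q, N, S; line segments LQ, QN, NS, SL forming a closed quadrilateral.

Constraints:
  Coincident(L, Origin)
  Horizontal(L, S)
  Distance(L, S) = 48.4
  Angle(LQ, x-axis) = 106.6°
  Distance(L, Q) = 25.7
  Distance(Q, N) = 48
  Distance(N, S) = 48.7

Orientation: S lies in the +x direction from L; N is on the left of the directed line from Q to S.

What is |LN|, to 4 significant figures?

58.61

Checks: |QN| = 48.00 ✓; |NS| = 48.70 ✓.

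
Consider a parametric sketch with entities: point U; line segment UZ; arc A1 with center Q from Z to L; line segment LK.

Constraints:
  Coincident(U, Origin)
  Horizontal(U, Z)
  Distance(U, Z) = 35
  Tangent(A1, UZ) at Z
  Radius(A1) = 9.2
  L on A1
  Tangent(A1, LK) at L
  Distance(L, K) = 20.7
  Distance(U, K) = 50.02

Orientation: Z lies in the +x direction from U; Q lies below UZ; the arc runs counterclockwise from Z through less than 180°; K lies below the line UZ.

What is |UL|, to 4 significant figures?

30.86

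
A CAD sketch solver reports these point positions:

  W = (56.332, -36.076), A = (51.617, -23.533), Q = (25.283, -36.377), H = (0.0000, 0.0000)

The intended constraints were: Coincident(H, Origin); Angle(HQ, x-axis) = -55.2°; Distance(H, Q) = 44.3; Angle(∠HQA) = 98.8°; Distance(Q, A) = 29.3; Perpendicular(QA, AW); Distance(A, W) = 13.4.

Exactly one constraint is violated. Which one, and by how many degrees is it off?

Perpendicular(QA, AW) — off by 5.40°.

H = (0.00, 0.00) ✓; HQ at -55.20° ✓; |HQ| = 44.30 ✓; ∠HQA = 98.80° ✓; |QA| = 29.30 ✓; ∠(QA, AW) = 95.40° ✗; |AW| = 13.40 ✓.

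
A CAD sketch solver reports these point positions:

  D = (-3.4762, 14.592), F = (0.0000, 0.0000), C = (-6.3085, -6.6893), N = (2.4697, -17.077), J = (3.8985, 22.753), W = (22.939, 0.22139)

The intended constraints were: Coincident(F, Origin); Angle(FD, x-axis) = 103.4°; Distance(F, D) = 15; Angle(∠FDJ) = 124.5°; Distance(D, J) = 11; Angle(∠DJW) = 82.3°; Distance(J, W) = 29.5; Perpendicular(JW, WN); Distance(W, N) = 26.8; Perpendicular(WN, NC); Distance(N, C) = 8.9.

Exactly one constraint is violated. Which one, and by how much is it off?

Distance(N, C) = 8.9 — off by 4.70.

F = (0.00, 0.00) ✓; FD at 103.4° ✓; |FD| = 15.00 ✓; ∠FDJ = 124.5° ✓; |DJ| = 11.00 ✓; ∠DJW = 82.30° ✓; |JW| = 29.50 ✓; ∠(JW, WN) = 90.00° ✓; |WN| = 26.80 ✓; ∠(WN, NC) = 90.00° ✓; |NC| = 13.60 ✗.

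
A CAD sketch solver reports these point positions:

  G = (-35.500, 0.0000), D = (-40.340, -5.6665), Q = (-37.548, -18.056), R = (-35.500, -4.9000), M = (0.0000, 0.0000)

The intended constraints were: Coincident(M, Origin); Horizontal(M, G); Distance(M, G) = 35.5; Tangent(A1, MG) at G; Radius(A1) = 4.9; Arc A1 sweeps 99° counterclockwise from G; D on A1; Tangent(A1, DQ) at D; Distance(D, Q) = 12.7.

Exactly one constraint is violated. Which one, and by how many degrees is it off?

Tangent(A1, DQ) at D — off by 3.70°.

M = (0.00, 0.00) ✓; M.y = 0.00, G.y = 0.00 ✓; |MG| = 35.50 ✓; ∠(RG, GM) = 90.00° ✓; |RG| = 4.900 ✓; bearing(R→D) − bearing(R→G) = 99.00° ✓; |RD| = 4.900 ✓; ∠(RD, DQ) = 86.30° ✗; |DQ| = 12.70 ✓.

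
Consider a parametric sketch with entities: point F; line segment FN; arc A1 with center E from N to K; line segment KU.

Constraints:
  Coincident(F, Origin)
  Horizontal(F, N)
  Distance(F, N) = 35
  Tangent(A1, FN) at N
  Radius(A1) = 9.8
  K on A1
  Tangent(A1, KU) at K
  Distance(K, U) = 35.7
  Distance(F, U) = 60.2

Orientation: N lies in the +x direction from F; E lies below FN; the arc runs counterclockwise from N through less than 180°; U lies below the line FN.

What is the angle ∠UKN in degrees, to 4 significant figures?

125.0°

Checks: |EK| = 9.800 ✓; ∠(EK, KU) = 90.00° ✓; |KU| = 35.70 ✓; |FU| = 60.20 ✓.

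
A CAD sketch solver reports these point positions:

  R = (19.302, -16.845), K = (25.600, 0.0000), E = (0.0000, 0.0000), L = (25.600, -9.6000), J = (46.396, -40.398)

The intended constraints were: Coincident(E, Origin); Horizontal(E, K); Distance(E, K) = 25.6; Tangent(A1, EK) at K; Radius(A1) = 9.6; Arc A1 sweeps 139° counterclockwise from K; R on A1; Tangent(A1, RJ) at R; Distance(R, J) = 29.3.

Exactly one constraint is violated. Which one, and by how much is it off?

Distance(R, J) = 29.3 — off by 6.60.

E = (0.00, 0.00) ✓; E.y = 0.00, K.y = 0.00 ✓; |EK| = 25.60 ✓; ∠(LK, KE) = 90.00° ✓; |LK| = 9.600 ✓; bearing(L→R) − bearing(L→K) = 139.0° ✓; |LR| = 9.600 ✓; ∠(LR, RJ) = 90.00° ✓; |RJ| = 35.90 ✗.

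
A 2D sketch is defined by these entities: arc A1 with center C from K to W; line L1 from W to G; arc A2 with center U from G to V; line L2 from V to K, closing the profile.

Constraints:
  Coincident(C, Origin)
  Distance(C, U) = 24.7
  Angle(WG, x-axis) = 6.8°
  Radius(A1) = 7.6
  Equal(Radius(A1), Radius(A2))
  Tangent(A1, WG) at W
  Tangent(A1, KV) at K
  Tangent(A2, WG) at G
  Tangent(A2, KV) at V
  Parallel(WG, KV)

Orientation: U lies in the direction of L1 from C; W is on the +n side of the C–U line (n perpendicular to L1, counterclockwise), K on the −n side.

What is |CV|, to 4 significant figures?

25.84

Tangency of A1 to both parallel lines with radius 7.6 puts W and K at C ± 7.6·n: W = (-0.8999, 7.547), K = (0.8999, -7.547). Equal radii place G and V the same way about U: G = U + 7.6·n = (23.63, 10.47), V = U − 7.6·n = (25.43, -4.622). Then |CV| = |V − C| = 25.84.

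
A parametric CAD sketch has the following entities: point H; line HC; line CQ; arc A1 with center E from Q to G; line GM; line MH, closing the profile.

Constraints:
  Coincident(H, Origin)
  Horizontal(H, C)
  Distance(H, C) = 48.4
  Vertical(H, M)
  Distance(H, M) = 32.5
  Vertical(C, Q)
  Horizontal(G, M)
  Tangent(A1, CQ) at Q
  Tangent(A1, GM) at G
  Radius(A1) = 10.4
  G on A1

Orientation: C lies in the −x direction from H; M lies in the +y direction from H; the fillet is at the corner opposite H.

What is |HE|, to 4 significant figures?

43.96

HM is vertical with |HM| = 32.5 and M on the +y side, so M = (0.000, 32.50). The virtual corner opposite H is at (-48.40, 32.50). Tangency of A1 to CQ means the radius EQ is perpendicular to CQ and tangency of A1 to GM means the radius EG is perpendicular to GM, with radius 10.4, so the center E sits 10.4 in from both sides at E = (-38.00, 22.10). Then |HE| = |E − H| = 43.96.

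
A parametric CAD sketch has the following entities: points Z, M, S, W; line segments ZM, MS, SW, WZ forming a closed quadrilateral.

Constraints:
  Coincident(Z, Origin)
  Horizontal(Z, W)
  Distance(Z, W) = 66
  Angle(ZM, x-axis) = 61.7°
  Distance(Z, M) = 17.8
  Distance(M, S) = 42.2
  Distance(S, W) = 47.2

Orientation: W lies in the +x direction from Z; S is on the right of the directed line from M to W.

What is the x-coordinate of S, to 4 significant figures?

24.89

Checks: |MS| = 42.20 ✓; |SW| = 47.20 ✓.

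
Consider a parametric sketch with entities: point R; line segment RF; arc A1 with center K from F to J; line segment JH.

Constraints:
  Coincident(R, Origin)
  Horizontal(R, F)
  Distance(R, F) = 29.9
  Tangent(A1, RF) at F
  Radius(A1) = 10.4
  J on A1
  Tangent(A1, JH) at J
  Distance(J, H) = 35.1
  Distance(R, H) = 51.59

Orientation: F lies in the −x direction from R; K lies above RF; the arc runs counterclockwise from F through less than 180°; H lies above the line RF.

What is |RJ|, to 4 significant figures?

22.60

Checks: R.y = 0.00, F.y = 0.00 ✓; |KJ| = 10.40 ✓; ∠(KJ, JH) = 90.00° ✓; |JH| = 35.10 ✓; |RH| = 51.59 ✓.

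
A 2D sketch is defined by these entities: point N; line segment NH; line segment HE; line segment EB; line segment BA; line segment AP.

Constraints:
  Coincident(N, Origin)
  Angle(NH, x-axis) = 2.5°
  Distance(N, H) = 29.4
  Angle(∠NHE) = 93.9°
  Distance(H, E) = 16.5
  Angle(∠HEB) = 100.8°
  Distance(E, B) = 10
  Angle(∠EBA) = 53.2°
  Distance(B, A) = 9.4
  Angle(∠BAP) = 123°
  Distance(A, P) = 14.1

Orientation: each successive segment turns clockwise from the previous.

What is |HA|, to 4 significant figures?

11.45

∠HEB = 100.8° gives EB at -162.8° from the x-axis; with |EB| = 10.0, B = (21.66, -18.07). ∠EBA = 53.2° gives BA at 70.40° from the x-axis; with |BA| = 9.4, A = (24.81, -9.217). Then |HA| = |A − H| = 11.45.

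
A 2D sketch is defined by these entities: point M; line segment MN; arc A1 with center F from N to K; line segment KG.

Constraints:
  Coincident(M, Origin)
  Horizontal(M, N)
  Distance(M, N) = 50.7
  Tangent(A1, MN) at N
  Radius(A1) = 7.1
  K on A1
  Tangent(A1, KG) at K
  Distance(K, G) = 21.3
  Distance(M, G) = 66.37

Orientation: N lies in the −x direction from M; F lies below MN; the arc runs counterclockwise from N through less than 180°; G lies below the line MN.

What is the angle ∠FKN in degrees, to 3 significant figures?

48.7°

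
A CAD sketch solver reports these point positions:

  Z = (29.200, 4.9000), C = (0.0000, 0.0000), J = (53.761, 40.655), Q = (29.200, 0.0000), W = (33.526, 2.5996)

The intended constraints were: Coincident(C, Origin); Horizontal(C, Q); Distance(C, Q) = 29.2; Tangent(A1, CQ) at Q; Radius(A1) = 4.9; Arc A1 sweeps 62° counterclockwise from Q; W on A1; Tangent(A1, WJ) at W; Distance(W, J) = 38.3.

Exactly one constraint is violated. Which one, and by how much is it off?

Distance(W, J) = 38.3 — off by 4.80.

C = (0.00, 0.00) ✓; C.y = 0.00, Q.y = 0.00 ✓; |CQ| = 29.20 ✓; ∠(ZQ, QC) = 90.00° ✓; |ZQ| = 4.900 ✓; bearing(Z→W) − bearing(Z→Q) = 62.00° ✓; |ZW| = 4.900 ✓; ∠(ZW, WJ) = 90.00° ✓; |WJ| = 43.10 ✗.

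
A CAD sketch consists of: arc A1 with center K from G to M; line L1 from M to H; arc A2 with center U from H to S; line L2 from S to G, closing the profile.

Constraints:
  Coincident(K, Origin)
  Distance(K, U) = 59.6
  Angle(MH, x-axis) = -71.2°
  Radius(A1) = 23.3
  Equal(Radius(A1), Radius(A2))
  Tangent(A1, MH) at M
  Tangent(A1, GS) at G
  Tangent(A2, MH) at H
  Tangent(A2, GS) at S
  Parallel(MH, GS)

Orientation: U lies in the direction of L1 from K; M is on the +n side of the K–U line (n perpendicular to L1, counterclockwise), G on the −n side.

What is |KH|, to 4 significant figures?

63.99

The slot axis is L1's direction at -71.2°, so u = (cos -71.2°, sin -71.2°) = (0.3223, -0.9466) and n = (−sin -71.2°, cos -71.2°) = (0.9466, 0.3223). K is at the origin and U lies 59.6 along u from K, so U = 59.6·u = (19.21, -56.42). Tangency of A1 to both parallel lines with radius 23.3 puts M and G at K ± 23.3·n: M = (22.06, 7.509), G = (-22.06, -7.509). Equal radii place H and S the same way about U: H = U + 23.3·n = (41.26, -48.91), S = U − 23.3·n = (-2.850, -63.93). Then |KH| = |H − K| = 63.99.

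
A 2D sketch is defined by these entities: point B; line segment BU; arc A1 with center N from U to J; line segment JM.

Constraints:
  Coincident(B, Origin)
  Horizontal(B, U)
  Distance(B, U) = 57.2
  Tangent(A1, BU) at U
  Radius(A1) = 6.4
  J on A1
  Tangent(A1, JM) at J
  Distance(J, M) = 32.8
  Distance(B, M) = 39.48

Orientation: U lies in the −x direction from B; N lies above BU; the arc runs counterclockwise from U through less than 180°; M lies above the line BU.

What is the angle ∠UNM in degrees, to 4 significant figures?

125.3°

B is at the origin; B and U share the same y with |BU| = 57.2 and U on the −x side, so U = (-57.20, 0.000). Since A1 is tangent to BU there, NU ⟂ BU, so N = U + (0, 6.4) = (-57.20, 6.400). Since NJ ⟂ JM (tangency), |NM| = √(6.4² + 32.8²) = 33.42 regardless of where J sits on A1. So M lies on both circle(B, 39.48) and circle(N, 33.42); the above-BU intersection is M = (-29.94, 25.73). J is the foot of the tangent from M: J = (-52.57, 1.985).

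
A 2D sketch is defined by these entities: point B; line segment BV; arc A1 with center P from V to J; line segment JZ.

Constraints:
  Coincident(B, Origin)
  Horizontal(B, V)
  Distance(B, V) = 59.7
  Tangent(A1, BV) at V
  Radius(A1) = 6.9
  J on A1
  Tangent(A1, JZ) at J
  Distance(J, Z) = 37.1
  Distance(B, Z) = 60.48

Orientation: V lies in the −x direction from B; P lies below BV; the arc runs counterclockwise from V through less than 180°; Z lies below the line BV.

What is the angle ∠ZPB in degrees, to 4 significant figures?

72.31°

Checks: |PJ| = 6.900 ✓; ∠(PJ, JZ) = 90.00° ✓; |JZ| = 37.10 ✓; |BZ| = 60.48 ✓.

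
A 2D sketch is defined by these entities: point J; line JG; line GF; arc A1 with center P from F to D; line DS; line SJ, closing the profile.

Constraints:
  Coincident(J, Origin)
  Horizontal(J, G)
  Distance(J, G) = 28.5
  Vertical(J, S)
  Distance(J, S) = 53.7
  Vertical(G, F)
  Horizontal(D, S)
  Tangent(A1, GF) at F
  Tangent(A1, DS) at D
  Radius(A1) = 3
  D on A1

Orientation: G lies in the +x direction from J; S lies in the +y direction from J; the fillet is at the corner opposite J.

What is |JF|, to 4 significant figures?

58.16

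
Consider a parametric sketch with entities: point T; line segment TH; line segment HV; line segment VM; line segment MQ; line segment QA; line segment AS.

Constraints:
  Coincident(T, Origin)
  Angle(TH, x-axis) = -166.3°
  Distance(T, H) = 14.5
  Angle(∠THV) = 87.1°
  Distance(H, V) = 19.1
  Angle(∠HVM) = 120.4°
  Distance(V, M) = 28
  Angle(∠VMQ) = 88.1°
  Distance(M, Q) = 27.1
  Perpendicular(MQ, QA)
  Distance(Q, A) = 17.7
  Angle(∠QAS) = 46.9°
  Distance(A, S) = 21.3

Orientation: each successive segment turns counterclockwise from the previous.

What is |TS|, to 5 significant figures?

24.297

MQ ⟂ QA, so QA runs at 168.10°; with |QA| = 17.7, A = (6.8295, 1.7504). ∠QAS = 46.9° gives AS at -58.800° from the x-axis; with |AS| = 21.3, S = (17.863, -16.469). Then |TS| = |S − T| = 24.297.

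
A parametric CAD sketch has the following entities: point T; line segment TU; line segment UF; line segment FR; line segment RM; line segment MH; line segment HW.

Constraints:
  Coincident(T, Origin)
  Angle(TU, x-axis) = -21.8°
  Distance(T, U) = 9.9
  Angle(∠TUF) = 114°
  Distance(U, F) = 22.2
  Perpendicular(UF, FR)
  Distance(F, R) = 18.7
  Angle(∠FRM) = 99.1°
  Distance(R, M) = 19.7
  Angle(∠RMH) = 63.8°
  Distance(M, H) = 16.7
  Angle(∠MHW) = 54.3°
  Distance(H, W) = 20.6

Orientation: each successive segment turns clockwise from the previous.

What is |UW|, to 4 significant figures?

30.00

T is at the origin; TU runs at -21.8° with length 9.9, so U = (9.192, -3.677). ∠TUF = 114.0° gives UF at -87.80° from the x-axis; with |UF| = 22.2, F = (10.04, -25.86). The perpendicularity gives FR at right angles to UF, so FR runs at -177.8°; with |FR| = 18.7, R = (-8.642, -26.58). ∠FRM = 99.1° gives RM at 101.3° from the x-axis; with |RM| = 19.7, M = (-12.50, -7.260). ∠RMH = 63.8° gives MH at -14.90° from the x-axis; with |MH| = 16.7, H = (3.636, -11.55). ∠MHW = 54.3° gives HW at -140.6° from the x-axis; with |HW| = 20.6, W = (-12.28, -24.63). Then |UW| = |W − U| = 30.00.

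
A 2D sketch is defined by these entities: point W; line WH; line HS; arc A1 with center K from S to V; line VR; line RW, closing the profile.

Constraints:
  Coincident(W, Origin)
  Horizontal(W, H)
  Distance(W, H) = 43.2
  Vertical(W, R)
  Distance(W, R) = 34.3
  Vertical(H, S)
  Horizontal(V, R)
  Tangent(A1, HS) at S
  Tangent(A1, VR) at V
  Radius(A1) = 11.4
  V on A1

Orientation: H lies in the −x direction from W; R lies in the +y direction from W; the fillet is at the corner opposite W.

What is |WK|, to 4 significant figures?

39.19

W is at the origin; W and H share the same y with |WH| = 43.2 and H on the −x side, so H = (-43.20, 0.000). WR is vertical with |WR| = 34.3 and R on the +y side, so R = (0.000, 34.30). The virtual corner opposite W is at (-43.20, 34.30). A1 meets HS tangentially, so KS is at right angles to HS and A1 meets VR tangentially, so KV is at right angles to VR, with radius 11.4, so the center K sits 11.4 in from both sides at K = (-31.80, 22.90). Then |WK| = |K − W| = 39.19.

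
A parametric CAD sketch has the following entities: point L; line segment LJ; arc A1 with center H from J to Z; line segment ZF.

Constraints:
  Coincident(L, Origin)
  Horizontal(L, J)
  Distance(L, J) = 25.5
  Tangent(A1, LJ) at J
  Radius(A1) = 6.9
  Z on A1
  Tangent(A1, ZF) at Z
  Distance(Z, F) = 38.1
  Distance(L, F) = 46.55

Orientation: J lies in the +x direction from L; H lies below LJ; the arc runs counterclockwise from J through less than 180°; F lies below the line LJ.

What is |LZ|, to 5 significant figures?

19.643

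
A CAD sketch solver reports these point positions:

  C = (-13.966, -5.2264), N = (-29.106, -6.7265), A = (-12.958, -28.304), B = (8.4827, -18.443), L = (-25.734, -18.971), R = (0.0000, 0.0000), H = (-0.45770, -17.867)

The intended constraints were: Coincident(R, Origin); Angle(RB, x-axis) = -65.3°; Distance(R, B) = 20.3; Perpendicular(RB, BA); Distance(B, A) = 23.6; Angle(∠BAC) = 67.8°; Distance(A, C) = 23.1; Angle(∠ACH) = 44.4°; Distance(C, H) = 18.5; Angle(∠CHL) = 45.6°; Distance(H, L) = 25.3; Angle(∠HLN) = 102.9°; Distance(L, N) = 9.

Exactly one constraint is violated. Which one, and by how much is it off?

Distance(L, N) = 9 — off by 3.70.

R = (0.00, 0.00) ✓; RB at -65.30° ✓; |RB| = 20.30 ✓; ∠(RB, BA) = 90.00° ✓; |BA| = 23.60 ✓; ∠BAC = 67.80° ✓; |AC| = 23.10 ✓; ∠ACH = 44.40° ✓; |CH| = 18.50 ✓; ∠CHL = 45.60° ✓; |HL| = 25.30 ✓; ∠HLN = 102.9° ✓; |LN| = 12.70 ✗.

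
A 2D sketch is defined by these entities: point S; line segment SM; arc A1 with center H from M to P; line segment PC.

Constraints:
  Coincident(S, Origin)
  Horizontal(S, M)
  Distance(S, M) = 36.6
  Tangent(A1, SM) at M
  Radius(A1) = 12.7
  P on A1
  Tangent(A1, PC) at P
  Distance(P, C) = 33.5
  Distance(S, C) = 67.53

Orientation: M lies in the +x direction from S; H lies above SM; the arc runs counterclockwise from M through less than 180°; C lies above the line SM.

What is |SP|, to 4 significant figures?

50.92

Checks: S = (0.00, 0.00) ✓; |HP| = 12.70 ✓; ∠(HP, PC) = 90.00° ✓; |PC| = 33.50 ✓; |SC| = 67.53 ✓.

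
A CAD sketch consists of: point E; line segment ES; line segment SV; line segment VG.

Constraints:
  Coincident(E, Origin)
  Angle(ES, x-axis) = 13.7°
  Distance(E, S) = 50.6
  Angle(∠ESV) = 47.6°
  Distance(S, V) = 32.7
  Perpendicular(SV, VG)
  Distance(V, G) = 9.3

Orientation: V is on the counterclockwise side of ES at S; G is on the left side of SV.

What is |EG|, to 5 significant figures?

28.102

E is at the origin; ES runs at 13.7° with length 50.6, so S = 50.6·(cos 13.7°, sin 13.7°) = (49.160, 11.984). ∠ESV = 47.6°, so SV runs at 13.7° + (180° − 47.6°) = 146.10° from the x-axis; with |SV| = 32.7, V = S + 32.7·(cos 146.10°, sin 146.10°) = (22.019, 30.222). The perpendicularity gives VG at right angles to SV; with |VG| = 9.3 on the left of SV, G = V + 9.3·(-0.55775, -0.83001) = (16.832, 22.503). Then |EG| = |G − E| = 28.102.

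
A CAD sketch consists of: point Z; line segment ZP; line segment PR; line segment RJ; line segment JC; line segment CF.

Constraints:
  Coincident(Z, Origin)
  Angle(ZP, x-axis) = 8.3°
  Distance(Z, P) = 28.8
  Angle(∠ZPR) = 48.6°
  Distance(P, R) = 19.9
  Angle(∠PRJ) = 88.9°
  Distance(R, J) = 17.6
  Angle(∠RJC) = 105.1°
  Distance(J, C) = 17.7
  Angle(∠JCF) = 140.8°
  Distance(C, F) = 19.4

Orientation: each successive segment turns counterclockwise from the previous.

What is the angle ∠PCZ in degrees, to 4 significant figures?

95.28°

Z is at the origin; ZP runs at 8.3° with length 28.8, so P = (28.50, 4.157). ∠ZPR = 48.6° gives PR at 139.7° from the x-axis; with |PR| = 19.9, R = (13.32, 17.03). ∠PRJ = 88.9° gives RJ at -129.2° from the x-axis; with |RJ| = 17.6, J = (2.198, 3.390). ∠RJC = 105.1° gives JC at -54.30° from the x-axis; with |JC| = 17.7, C = (12.53, -10.98). Then cos ∠PCZ = CP·CZ / (|CP||CZ|), giving 95.28°.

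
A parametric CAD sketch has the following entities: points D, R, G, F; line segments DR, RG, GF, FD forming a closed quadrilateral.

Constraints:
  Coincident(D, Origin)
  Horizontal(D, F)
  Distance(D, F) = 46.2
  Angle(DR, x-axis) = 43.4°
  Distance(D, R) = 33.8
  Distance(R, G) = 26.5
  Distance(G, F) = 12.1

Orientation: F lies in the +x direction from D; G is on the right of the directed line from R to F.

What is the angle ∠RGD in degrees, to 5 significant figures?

66.237°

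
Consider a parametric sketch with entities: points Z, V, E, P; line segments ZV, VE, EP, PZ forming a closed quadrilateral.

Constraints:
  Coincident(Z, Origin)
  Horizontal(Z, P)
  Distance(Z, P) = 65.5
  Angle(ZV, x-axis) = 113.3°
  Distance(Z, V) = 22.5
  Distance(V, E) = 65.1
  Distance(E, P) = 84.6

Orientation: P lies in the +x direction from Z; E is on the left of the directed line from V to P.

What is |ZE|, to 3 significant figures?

79.8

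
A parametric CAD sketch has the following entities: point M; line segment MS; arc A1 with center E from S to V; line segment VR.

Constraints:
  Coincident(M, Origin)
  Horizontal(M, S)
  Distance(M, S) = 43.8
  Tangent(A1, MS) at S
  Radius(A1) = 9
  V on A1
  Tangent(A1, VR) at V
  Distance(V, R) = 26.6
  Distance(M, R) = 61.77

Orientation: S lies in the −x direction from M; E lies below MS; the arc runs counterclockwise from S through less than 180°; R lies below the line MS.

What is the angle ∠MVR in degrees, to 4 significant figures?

94.55°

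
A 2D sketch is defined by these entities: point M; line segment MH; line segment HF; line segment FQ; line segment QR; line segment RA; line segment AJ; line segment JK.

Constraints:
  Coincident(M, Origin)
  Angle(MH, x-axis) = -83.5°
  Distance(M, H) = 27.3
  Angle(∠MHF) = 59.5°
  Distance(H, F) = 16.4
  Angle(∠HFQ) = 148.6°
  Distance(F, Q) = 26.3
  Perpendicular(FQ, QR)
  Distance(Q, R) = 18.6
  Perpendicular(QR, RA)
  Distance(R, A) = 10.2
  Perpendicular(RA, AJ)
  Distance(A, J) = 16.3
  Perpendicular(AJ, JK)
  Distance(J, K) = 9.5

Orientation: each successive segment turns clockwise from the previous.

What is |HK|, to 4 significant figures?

40.09

RA ⟂ AJ, so AJ runs at -145.4°; with |AJ| = 16.3, J = (-19.14, -5.895). The perpendicularity gives JK at right angles to AJ, so JK runs at 124.6°; with |JK| = 9.5, K = (-24.54, 1.924). Then |HK| = |K − H| = 40.09.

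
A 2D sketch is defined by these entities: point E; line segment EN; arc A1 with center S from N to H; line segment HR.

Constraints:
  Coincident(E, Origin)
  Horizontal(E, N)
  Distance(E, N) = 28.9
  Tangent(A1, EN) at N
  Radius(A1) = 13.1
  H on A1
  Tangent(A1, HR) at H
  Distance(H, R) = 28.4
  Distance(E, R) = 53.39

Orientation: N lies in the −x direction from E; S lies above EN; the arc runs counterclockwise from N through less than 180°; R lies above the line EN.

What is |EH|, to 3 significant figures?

25.5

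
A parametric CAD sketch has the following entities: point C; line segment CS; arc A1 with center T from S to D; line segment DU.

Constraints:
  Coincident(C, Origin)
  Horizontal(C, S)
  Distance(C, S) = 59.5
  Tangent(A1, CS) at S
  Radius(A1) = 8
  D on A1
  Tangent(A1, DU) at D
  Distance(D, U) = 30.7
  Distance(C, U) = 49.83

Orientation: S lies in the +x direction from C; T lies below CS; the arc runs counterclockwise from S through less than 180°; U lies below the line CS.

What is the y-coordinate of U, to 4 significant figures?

-31.72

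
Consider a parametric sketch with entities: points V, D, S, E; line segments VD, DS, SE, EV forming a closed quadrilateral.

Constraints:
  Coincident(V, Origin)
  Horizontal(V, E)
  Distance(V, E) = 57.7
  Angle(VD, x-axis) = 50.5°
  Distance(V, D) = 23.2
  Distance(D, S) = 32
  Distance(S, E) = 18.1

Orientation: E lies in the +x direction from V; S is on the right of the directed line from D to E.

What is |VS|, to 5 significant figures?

39.780

V is at the origin; VE is horizontal with |VE| = 57.7 and E in +x, so E = (57.7, 0). VD runs at 50.5° with |VD| = 23.2, so D = (14.757, 17.902). S is determined by |DS| = 32.0 and |SE| = 18.1 together: it lies at the intersection of circle(D, 32.0) and circle(E, 18.1). With |DE| = 46.525, the foot of the radical line on DE is 30.747 from D and the perpendicular offset is √(32.0² − 30.747²) = 8.8686. Taking the right-of-DE solution: S = (39.724, -2.1146).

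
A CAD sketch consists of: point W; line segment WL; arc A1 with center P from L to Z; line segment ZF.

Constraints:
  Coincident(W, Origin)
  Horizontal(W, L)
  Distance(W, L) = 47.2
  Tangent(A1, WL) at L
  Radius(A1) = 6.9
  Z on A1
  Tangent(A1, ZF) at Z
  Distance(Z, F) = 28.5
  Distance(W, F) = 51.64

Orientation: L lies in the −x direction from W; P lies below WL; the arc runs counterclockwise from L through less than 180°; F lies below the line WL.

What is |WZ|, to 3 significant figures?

54.1

W is at the origin; W and L share the same y with |WL| = 47.2 and L on the −x side, so L = (-47.2, 0.00). Since A1 is tangent to WL there, PL ⟂ WL, so P = L + (0, -6.9) = (-47.2, -6.90). Since PZ ⟂ ZF (tangency), |PF| = √(6.9² + 28.5²) = 29.3 regardless of where Z sits on A1. So F lies on both circle(W, 51.64) and circle(P, 29.3); the below-WL intersection is F = (-38.2, -34.8). Z is the foot of the tangent from F: Z = (-53.1, -10.5).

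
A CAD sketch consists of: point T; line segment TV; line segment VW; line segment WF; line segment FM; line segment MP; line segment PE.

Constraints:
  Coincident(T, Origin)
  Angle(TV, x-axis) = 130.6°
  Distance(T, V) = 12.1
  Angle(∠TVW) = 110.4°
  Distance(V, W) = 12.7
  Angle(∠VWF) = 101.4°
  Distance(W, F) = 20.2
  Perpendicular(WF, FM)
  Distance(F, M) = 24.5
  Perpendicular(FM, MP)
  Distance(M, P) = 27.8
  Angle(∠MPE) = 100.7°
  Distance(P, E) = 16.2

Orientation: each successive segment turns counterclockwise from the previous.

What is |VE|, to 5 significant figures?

8.9739

FM is perpendicular to MP, so MP runs at 98.800°; with |MP| = 27.8, P = (3.2557, 16.061). ∠MPE = 100.7° gives PE at 178.10° from the x-axis; with |PE| = 16.2, E = (-12.935, 16.598). Then |VE| = |E − V| = 8.9739.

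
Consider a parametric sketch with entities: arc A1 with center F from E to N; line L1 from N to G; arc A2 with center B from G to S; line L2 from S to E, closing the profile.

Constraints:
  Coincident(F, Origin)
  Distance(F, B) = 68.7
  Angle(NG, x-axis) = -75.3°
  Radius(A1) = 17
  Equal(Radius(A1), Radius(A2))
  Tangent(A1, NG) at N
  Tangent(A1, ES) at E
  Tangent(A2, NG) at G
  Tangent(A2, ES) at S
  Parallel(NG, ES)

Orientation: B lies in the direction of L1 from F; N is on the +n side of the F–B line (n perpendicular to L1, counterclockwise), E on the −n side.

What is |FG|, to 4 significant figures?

70.77

Tangency of A1 to both parallel lines with radius 17.0 puts N and E at F ± 17.0·n: N = (16.44, 4.314), E = (-16.44, -4.314). Equal radii place G and S the same way about B: G = B + 17.0·n = (33.88, -62.14), S = B − 17.0·n = (0.9896, -70.77). Then |FG| = |G − F| = 70.77.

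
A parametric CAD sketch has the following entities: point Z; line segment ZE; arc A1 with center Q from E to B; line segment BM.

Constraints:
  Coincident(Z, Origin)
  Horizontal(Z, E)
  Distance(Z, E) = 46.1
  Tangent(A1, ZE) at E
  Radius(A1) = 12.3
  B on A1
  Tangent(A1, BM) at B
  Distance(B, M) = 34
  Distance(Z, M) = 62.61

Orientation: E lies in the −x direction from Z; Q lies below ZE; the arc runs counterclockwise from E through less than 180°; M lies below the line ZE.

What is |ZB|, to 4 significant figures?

59.71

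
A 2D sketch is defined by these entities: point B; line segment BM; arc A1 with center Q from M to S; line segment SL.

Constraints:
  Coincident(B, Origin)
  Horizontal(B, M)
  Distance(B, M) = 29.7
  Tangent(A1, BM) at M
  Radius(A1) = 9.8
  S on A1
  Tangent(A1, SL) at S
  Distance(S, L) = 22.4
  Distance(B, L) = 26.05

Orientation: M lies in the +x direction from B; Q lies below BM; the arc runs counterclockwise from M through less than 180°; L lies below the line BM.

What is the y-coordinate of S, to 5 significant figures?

-4.8176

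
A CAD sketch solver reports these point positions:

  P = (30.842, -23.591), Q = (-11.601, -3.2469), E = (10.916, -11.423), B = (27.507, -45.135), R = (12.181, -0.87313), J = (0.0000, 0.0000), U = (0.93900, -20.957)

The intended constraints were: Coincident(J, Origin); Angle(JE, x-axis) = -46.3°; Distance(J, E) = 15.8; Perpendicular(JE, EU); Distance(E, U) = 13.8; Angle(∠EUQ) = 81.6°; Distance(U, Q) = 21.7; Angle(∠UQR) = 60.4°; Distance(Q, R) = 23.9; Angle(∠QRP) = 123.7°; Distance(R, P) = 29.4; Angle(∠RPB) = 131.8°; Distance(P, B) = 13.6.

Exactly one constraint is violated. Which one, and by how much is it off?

Distance(P, B) = 13.6 — off by 8.20.

J = (0.00, 0.00) ✓; JE at -46.30° ✓; |JE| = 15.80 ✓; ∠(JE, EU) = 90.00° ✓; |EU| = 13.80 ✓; ∠EUQ = 81.60° ✓; |UQ| = 21.70 ✓; ∠UQR = 60.40° ✓; |QR| = 23.90 ✓; ∠QRP = 123.7° ✓; |RP| = 29.40 ✓; ∠RPB = 131.8° ✓; |PB| = 21.80 ✗.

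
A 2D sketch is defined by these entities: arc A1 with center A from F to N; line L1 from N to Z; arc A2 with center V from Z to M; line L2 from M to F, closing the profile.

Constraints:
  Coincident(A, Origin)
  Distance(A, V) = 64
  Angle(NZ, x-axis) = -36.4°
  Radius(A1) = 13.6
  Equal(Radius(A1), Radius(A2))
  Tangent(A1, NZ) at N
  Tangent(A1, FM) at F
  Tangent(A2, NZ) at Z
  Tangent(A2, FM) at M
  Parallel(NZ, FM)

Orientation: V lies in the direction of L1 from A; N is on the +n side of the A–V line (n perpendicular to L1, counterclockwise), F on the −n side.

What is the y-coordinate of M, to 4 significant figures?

-48.93

The slot axis is L1's direction at -36.4°, so u = (cos -36.4°, sin -36.4°) = (0.8049, -0.5934) and n = (−sin -36.4°, cos -36.4°) = (0.5934, 0.8049). A is at the origin and V lies 64.0 along u from A, so V = 64.0·u = (51.51, -37.98). Tangency of A1 to both parallel lines with radius 13.6 puts N and F at A ± 13.6·n: N = (8.070, 10.95), F = (-8.070, -10.95). Equal radii place Z and M the same way about V: Z = V + 13.6·n = (59.58, -27.03), M = V − 13.6·n = (43.44, -48.93). So M.y = -48.93.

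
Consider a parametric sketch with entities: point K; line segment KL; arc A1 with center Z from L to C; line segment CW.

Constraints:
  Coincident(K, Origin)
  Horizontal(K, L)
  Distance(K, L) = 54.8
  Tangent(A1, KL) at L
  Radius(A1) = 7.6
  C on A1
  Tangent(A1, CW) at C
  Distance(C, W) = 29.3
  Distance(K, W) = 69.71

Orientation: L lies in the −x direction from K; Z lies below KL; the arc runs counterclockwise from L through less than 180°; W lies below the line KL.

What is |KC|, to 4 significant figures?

62.92

Checks: K = (0.00, 0.00) ✓; |ZC| = 7.600 ✓; ∠(ZC, CW) = 90.00° ✓; |CW| = 29.30 ✓; |KW| = 69.71 ✓.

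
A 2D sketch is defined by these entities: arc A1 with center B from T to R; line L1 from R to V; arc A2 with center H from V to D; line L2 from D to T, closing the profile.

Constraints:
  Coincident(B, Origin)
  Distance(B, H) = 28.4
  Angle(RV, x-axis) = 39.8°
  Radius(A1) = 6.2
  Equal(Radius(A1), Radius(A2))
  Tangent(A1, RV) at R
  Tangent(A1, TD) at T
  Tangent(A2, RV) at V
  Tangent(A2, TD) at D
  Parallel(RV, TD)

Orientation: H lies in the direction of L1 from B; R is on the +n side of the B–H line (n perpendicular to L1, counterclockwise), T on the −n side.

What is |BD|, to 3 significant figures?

29.1

The slot axis is L1's direction at 39.8°, so u = (cos 39.8°, sin 39.8°) = (0.768, 0.640) and n = (−sin 39.8°, cos 39.8°) = (-0.640, 0.768). B is at the origin and H lies 28.4 along u from B, so H = 28.4·u = (21.8, 18.2). Tangency of A1 to both parallel lines with radius 6.2 puts R and T at B ± 6.2·n: R = (-3.97, 4.76), T = (3.97, -4.76). Equal radii place V and D the same way about H: V = H + 6.2·n = (17.9, 22.9), D = H − 6.2·n = (25.8, 13.4). Then |BD| = |D − B| = 29.1.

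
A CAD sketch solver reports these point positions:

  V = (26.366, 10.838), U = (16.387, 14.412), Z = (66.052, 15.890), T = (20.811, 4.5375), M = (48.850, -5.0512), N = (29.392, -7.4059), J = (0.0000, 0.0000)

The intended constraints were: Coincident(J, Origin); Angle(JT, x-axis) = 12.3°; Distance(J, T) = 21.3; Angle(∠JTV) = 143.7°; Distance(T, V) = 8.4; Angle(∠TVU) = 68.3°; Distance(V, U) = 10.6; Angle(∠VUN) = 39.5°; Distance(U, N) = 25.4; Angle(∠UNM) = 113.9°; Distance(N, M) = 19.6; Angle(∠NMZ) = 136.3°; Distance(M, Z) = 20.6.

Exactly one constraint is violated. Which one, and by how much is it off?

Distance(M, Z) = 20.6 — off by 6.50.

J = (0.00, 0.00) ✓; JT at 12.30° ✓; |JT| = 21.30 ✓; ∠JTV = 143.7° ✓; |TV| = 8.400 ✓; ∠TVU = 68.30° ✓; |VU| = 10.60 ✓; ∠VUN = 39.50° ✓; |UN| = 25.40 ✓; ∠UNM = 113.9° ✓; |NM| = 19.60 ✓; ∠NMZ = 136.3° ✓; |MZ| = 27.10 ✗.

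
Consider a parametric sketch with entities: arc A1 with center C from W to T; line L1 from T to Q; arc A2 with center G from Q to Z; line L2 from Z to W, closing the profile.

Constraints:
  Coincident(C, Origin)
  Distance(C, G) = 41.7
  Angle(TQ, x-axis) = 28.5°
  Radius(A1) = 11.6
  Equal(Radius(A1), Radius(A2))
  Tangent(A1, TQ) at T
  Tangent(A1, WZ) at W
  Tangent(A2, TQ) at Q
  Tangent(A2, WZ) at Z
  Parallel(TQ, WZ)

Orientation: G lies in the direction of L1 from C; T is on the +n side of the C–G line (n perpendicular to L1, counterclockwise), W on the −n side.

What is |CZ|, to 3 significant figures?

43.3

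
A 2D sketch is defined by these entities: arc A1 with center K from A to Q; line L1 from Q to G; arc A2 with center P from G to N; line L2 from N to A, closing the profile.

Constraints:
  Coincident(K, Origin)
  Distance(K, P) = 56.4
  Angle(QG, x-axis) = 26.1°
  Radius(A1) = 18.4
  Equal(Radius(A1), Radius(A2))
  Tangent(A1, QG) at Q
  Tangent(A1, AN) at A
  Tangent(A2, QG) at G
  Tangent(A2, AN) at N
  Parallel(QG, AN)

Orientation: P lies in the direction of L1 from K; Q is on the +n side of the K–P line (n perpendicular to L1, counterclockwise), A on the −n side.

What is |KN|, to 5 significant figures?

59.326

The slot axis is L1's direction at 26.1°, so u = (cos 26.1°, sin 26.1°) = (0.89803, 0.43994) and n = (−sin 26.1°, cos 26.1°) = (-0.43994, 0.89803). K is at the origin and P lies 56.4 along u from K, so P = 56.4·u = (50.649, 24.813). Tangency of A1 to both parallel lines with radius 18.4 puts Q and A at K ± 18.4·n: Q = (-8.0949, 16.524), A = (8.0949, -16.524). Equal radii place G and N the same way about P: G = P + 18.4·n = (42.554, 41.336), N = P − 18.4·n = (58.744, 8.2889). Then |KN| = |N − K| = 59.326.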